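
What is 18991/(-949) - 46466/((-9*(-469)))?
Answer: -17751035/572247 ≈ -31.020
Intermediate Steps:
18991/(-949) - 46466/((-9*(-469))) = 18991*(-1/949) - 46466/4221 = -18991/949 - 46466*1/4221 = -18991/949 - 6638/603 = -17751035/572247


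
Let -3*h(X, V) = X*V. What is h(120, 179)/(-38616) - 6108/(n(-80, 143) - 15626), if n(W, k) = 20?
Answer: 2413927/4185009 ≈ 0.57680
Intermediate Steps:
h(X, V) = -V*X/3 (h(X, V) = -X*V/3 = -V*X/3)
h(120, 179)/(-38616) - 6108/(n(-80, 143) - 15626) = -⅓*179*120/(-38616) - 6108/(20 - 15626) = -7160*(-1/38616) - 6108/(-15606) = 895/4827 - 6108*(-1/15606) = 895/4827 + 1018/2601 = 2413927/4185009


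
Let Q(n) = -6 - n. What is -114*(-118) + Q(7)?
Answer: 13439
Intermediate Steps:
-114*(-118) + Q(7) = -114*(-118) + (-6 - 1*7) = 13452 + (-6 - 7) = 13452 - 13 = 13439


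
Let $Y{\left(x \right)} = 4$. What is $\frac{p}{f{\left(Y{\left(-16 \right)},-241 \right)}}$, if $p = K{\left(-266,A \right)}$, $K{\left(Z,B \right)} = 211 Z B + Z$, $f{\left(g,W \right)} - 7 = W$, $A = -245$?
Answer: $- \frac{6875302}{117} \approx -58763.0$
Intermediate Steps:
$f{\left(g,W \right)} = 7 + W$
$K{\left(Z,B \right)} = Z + 211 B Z$ ($K{\left(Z,B \right)} = 211 B Z + Z = Z + 211 B Z$)
$p = 13750604$ ($p = - 266 \left(1 + 211 \left(-245\right)\right) = - 266 \left(1 - 51695\right) = \left(-266\right) \left(-51694\right) = 13750604$)
$\frac{p}{f{\left(Y{\left(-16 \right)},-241 \right)}} = \frac{13750604}{7 - 241} = \frac{13750604}{-234} = 13750604 \left(- \frac{1}{234}\right) = - \frac{6875302}{117}$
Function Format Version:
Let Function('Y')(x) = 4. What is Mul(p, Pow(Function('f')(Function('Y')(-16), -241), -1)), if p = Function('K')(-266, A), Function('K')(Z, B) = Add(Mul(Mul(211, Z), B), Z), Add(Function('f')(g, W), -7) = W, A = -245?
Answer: Rational(-6875302, 117) ≈ -58763.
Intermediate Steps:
Function('f')(g, W) = Add(7, W)
Function('K')(Z, B) = Add(Z, Mul(211, B, Z)) (Function('K')(Z, B) = Add(Mul(211, B, Z), Z) = Add(Z, Mul(211, B, Z)))
p = 13750604 (p = Mul(-266, Add(1, Mul(211, -245))) = Mul(-266, Add(1, -51695)) = Mul(-266, -51694) = 13750604)
Mul(p, Pow(Function('f')(Function('Y')(-16), -241), -1)) = Mul(13750604, Pow(Add(7, -241), -1)) = Mul(13750604, Pow(-234, -1)) = Mul(13750604, Rational(-1, 234)) = Rational(-6875302, 117)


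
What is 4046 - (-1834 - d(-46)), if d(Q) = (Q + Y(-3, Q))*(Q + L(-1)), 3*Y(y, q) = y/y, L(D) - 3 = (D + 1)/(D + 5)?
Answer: 23531/3 ≈ 7843.7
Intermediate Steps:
L(D) = 3 + (1 + D)/(5 + D) (L(D) = 3 + (D + 1)/(D + 5) = 3 + (1 + D)/(5 + D))
Y(y, q) = 1/3 (Y(y, q) = (y/y)/3 = (1/3)*1 = 1/3)
d(Q) = (3 + Q)*(1/3 + Q) (d(Q) = (Q + 1/3)*(Q + 4*(4 - 1)/(5 - 1)) = (1/3 + Q)*(Q + 4*3/4) = (1/3 + Q)*(Q + 4*(1/4)*3) = (1/3 + Q)*(Q + 3) = (1/3 + Q)*(3 + Q) = (3 + Q)*(1/3 + Q))
4046 - (-1834 - d(-46)) = 4046 - (-1834 - (1 + (-46)**2 + (10/3)*(-46))) = 4046 - (-1834 - (1 + 2116 - 460/3)) = 4046 - (-1834 - 1*5891/3) = 4046 - (-1834 - 5891/3) = 4046 - 1*(-11393/3) = 4046 + 11393/3 = 23531/3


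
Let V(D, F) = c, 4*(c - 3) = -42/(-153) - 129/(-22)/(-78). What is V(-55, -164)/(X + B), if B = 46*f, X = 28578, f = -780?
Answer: -355879/852055776 ≈ -0.00041767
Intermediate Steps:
c = 355879/116688 (c = 3 + (-42/(-153) - 129/(-22)/(-78))/4 = 3 + (-42*(-1/153) - 129*(-1/22)*(-1/78))/4 = 3 + (14/51 + (129/22)*(-1/78))/4 = 3 + (14/51 - 43/572)/4 = 3 + (1/4)*(5815/29172) = 3 + 5815/116688 = 355879/116688 ≈ 3.0498)
V(D, F) = 355879/116688
B = -35880 (B = 46*(-780) = -35880)
V(-55, -164)/(X + B) = 355879/(116688*(28578 - 35880)) = (355879/116688)/(-7302) = (355879/116688)*(-1/7302) = -355879/852055776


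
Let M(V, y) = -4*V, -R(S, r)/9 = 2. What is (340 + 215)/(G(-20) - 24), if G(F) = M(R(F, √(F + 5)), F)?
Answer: 185/16 ≈ 11.563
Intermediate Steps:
R(S, r) = -18 (R(S, r) = -9*2 = -18)
G(F) = 72 (G(F) = -4*(-18) = 72)
(340 + 215)/(G(-20) - 24) = (340 + 215)/(72 - 24) = 555/48 = 555*(1/48) = 185/16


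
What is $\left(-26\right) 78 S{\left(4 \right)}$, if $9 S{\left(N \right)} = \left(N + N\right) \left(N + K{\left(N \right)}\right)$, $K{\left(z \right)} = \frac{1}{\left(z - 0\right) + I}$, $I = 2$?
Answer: $- \frac{67600}{9} \approx -7511.1$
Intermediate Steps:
$K{\left(z \right)} = \frac{1}{2 + z}$ ($K{\left(z \right)} = \frac{1}{\left(z - 0\right) + 2} = \frac{1}{\left(z + 0\right) + 2} = \frac{1}{z + 2} = \frac{1}{2 + z}$)
$S{\left(N \right)} = \frac{2 N \left(N + \frac{1}{2 + N}\right)}{9}$ ($S{\left(N \right)} = \frac{\left(N + N\right) \left(N + \frac{1}{2 + N}\right)}{9} = \frac{2 N \left(N + \frac{1}{2 + N}\right)}{9}$)
$\left(-26\right) 78 S{\left(4 \right)} = \left(-26\right) 78 \cdot \frac{2}{9} \cdot 4 \frac{1}{2 + 4} \left(1 + 4 \left(2 + 4\right)\right) = - 2028 \cdot \frac{2}{9} \cdot 4 \cdot \frac{1}{6} \left(1 + 4 \cdot 6\right) = - 2028 \cdot \frac{2}{9} \cdot 4 \cdot \frac{1}{6} \left(1 + 24\right) = - 2028 \cdot \frac{2}{9} \cdot 4 \cdot \frac{1}{6} \cdot 25 = \left(-2028\right) \frac{100}{27} = - \frac{67600}{9}$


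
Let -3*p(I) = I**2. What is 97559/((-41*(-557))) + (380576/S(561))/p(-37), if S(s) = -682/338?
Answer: 4451988925195/10660973873 ≈ 417.60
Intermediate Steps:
S(s) = -341/169 (S(s) = -682*1/338 = -341/169)
p(I) = -I**2/3
97559/((-41*(-557))) + (380576/S(561))/p(-37) = 97559/((-41*(-557))) + (380576/(-341/169))/((-1/3*(-37)**2)) = 97559/22837 + (380576*(-169/341))/((-1/3*1369)) = 97559*(1/22837) - 64317344/(341*(-1369/3)) = 97559/22837 - 64317344/341*(-3/1369) = 97559/22837 + 192952032/466829 = 4451988925195/10660973873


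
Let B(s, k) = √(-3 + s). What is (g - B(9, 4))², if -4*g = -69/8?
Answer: 10905/1024 - 69*√6/16 ≈ 0.085990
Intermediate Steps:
g = 69/32 (g = -(-69)/(4*8) = -¼*(-69/8) = 69/32 ≈ 2.1563)
(g - B(9, 4))² = (69/32 - √(-3 + 9))² = (69/32 - √6)²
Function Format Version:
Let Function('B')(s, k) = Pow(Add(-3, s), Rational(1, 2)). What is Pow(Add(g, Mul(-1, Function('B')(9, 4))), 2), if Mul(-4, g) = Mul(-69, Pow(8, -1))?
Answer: Add(Rational(10905, 1024), Mul(Rational(-69, 16), Pow(6, Rational(1, 2)))) ≈ 0.085990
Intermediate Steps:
g = Rational(69, 32) (g = Mul(Rational(-1, 4), Mul(-69, Pow(8, -1))) = Mul(Rational(-1, 4), Mul(-69, Rational(1, 8))) = Mul(Rational(-1, 4), Rational(-69, 8)) = Rational(69, 32) ≈ 2.1563)
Pow(Add(g, Mul(-1, Function('B')(9, 4))), 2) = Pow(Add(Rational(69, 32), Mul(-1, Pow(Add(-3, 9), Rational(1, 2)))), 2) = Pow(Add(Rational(69, 32), Mul(-1, Pow(6, Rational(1, 2)))), 2)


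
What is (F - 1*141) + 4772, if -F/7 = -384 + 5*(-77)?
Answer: 10014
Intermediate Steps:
F = 5383 (F = -7*(-384 + 5*(-77)) = -7*(-384 - 385) = -7*(-769) = 5383)
(F - 1*141) + 4772 = (5383 - 1*141) + 4772 = (5383 - 141) + 4772 = 5242 + 4772 = 10014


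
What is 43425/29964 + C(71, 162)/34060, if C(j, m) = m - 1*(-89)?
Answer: 30970343/21261955 ≈ 1.4566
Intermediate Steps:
C(j, m) = 89 + m (C(j, m) = m + 89 = 89 + m)
43425/29964 + C(71, 162)/34060 = 43425/29964 + (89 + 162)/34060 = 43425*(1/29964) + 251*(1/34060) = 14475/9988 + 251/34060 = 30970343/21261955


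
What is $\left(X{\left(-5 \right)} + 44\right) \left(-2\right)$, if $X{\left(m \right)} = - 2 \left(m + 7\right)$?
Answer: $-80$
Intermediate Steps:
$X{\left(m \right)} = -14 - 2 m$ ($X{\left(m \right)} = - 2 \left(7 + m\right) = -14 - 2 m$)
$\left(X{\left(-5 \right)} + 44\right) \left(-2\right) = \left(\left(-14 - -10\right) + 44\right) \left(-2\right) = \left(\left(-14 + 10\right) + 44\right) \left(-2\right) = \left(-4 + 44\right) \left(-2\right) = 40 \left(-2\right) = -80$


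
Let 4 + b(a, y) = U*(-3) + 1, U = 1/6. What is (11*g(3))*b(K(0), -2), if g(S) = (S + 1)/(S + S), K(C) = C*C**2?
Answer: -77/3 ≈ -25.667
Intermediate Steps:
K(C) = C**3
U = 1/6 ≈ 0.16667
g(S) = (1 + S)/(2*S) (g(S) = (1 + S)/((2*S)) = (1 + S)*(1/(2*S)) = (1 + S)/(2*S))
b(a, y) = -7/2 (b(a, y) = -4 + ((1/6)*(-3) + 1) = -4 + (-1/2 + 1) = -4 + 1/2 = -7/2)
(11*g(3))*b(K(0), -2) = (11*((1/2)*(1 + 3)/3))*(-7/2) = (11*((1/2)*(1/3)*4))*(-7/2) = (11*(2/3))*(-7/2) = (22/3)*(-7/2) = -77/3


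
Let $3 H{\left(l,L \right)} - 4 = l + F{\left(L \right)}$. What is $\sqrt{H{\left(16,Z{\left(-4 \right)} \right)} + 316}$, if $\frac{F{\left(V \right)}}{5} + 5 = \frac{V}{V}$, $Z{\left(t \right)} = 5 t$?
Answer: $2 \sqrt{79} \approx 17.776$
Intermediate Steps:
$F{\left(V \right)} = -20$ ($F{\left(V \right)} = -25 + 5 \frac{V}{V} = -25 + 5 \cdot 1 = -25 + 5 = -20$)
$H{\left(l,L \right)} = - \frac{16}{3} + \frac{l}{3}$ ($H{\left(l,L \right)} = \frac{4}{3} + \frac{l - 20}{3} = \frac{4}{3} + \frac{-20 + l}{3} = \frac{4}{3} + \left(- \frac{20}{3} + \frac{l}{3}\right) = - \frac{16}{3} + \frac{l}{3}$)
$\sqrt{H{\left(16,Z{\left(-4 \right)} \right)} + 316} = \sqrt{\left(- \frac{16}{3} + \frac{1}{3} \cdot 16\right) + 316} = \sqrt{\left(- \frac{16}{3} + \frac{16}{3}\right) + 316} = \sqrt{0 + 316} = \sqrt{316} = 2 \sqrt{79}$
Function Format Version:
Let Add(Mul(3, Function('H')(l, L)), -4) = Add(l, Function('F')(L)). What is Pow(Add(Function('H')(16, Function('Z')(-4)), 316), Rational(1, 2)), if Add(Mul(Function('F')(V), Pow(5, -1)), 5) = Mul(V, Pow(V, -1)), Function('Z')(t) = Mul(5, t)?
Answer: Mul(2, Pow(79, Rational(1, 2))) ≈ 17.776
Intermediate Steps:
Function('F')(V) = -20 (Function('F')(V) = Add(-25, Mul(5, Mul(V, Pow(V, -1)))) = Add(-25, Mul(5, 1)) = Add(-25, 5) = -20)
Function('H')(l, L) = Add(Rational(-16, 3), Mul(Rational(1, 3), l)) (Function('H')(l, L) = Add(Rational(4, 3), Mul(Rational(1, 3), Add(l, -20))) = Add(Rational(4, 3), Mul(Rational(1, 3), Add(-20, l))) = Add(Rational(4, 3), Add(Rational(-20, 3), Mul(Rational(1, 3), l))) = Add(Rational(-16, 3), Mul(Rational(1, 3), l)))
Pow(Add(Function('H')(16, Function('Z')(-4)), 316), Rational(1, 2)) = Pow(Add(Add(Rational(-16, 3), Mul(Rational(1, 3), 16)), 316), Rational(1, 2)) = Pow(Add(Add(Rational(-16, 3), Rational(16, 3)), 316), Rational(1, 2)) = Pow(Add(0, 316), Rational(1, 2)) = Pow(316, Rational(1, 2)) = Mul(2, Pow(79, Rational(1, 2)))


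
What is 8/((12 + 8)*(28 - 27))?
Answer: 2/5 ≈ 0.40000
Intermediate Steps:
8/((12 + 8)*(28 - 27)) = 8/(20*1) = 8/20 = (1/20)*8 = 2/5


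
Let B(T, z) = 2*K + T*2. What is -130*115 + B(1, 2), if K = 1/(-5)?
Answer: -74742/5 ≈ -14948.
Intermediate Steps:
K = -⅕ ≈ -0.20000
B(T, z) = -⅖ + 2*T (B(T, z) = 2*(-⅕) + T*2 = -⅖ + 2*T)
-130*115 + B(1, 2) = -130*115 + (-⅖ + 2*1) = -14950 + (-⅖ + 2) = -14950 + 8/5 = -74742/5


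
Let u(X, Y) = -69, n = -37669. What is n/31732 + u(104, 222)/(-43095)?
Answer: -540385349/455830180 ≈ -1.1855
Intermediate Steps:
n/31732 + u(104, 222)/(-43095) = -37669/31732 - 69/(-43095) = -37669*1/31732 - 69*(-1/43095) = -37669/31732 + 23/14365 = -540385349/455830180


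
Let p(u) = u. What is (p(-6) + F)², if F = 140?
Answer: 17956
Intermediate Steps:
(p(-6) + F)² = (-6 + 140)² = 134² = 17956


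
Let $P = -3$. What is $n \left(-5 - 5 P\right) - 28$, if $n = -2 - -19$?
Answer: $142$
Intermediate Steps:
$n = 17$ ($n = -2 + 19 = 17$)
$n \left(-5 - 5 P\right) - 28 = 17 \left(-5 - -15\right) - 28 = 17 \left(-5 + 15\right) - 28 = 17 \cdot 10 - 28 = 170 - 28 = 142$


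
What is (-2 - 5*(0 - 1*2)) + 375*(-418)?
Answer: -156742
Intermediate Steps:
(-2 - 5*(0 - 1*2)) + 375*(-418) = (-2 - 5*(0 - 2)) - 156750 = (-2 - 5*(-2)) - 156750 = (-2 + 10) - 156750 = 8 - 156750 = -156742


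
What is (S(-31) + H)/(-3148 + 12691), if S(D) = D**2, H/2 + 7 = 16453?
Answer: 33853/9543 ≈ 3.5474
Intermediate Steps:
H = 32892 (H = -14 + 2*16453 = -14 + 32906 = 32892)
(S(-31) + H)/(-3148 + 12691) = ((-31)**2 + 32892)/(-3148 + 12691) = (961 + 32892)/9543 = 33853*(1/9543) = 33853/9543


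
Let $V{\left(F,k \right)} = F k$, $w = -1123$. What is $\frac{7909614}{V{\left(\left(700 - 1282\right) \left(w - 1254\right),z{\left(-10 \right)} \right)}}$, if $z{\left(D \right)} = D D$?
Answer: $\frac{1318269}{23056900} \approx 0.057175$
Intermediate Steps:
$z{\left(D \right)} = D^{2}$
$\frac{7909614}{V{\left(\left(700 - 1282\right) \left(w - 1254\right),z{\left(-10 \right)} \right)}} = \frac{7909614}{\left(700 - 1282\right) \left(-1123 - 1254\right) \left(-10\right)^{2}} = \frac{7909614}{\left(-582\right) \left(-2377\right) 100} = \frac{7909614}{1383414 \cdot 100} = \frac{7909614}{138341400} = 7909614 \cdot \frac{1}{138341400} = \frac{1318269}{23056900}$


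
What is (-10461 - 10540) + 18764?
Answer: -2237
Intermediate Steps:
(-10461 - 10540) + 18764 = -21001 + 18764 = -2237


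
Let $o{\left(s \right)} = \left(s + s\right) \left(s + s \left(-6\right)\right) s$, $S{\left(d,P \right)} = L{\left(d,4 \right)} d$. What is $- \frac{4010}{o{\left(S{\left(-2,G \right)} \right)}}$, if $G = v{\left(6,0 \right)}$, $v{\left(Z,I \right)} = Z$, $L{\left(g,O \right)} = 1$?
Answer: $- \frac{401}{8} \approx -50.125$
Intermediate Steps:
$G = 6$
$S{\left(d,P \right)} = d$ ($S{\left(d,P \right)} = 1 d = d$)
$o{\left(s \right)} = - 10 s^{3}$ ($o{\left(s \right)} = 2 s \left(s - 6 s\right) s = 2 s \left(- 5 s\right) s = - 10 s^{2} s = - 10 s^{3}$)
$- \frac{4010}{o{\left(S{\left(-2,G \right)} \right)}} = - \frac{4010}{\left(-10\right) \left(-2\right)^{3}} = - \frac{4010}{\left(-10\right) \left(-8\right)} = - \frac{4010}{80} = \left(-4010\right) \frac{1}{80} = - \frac{401}{8}$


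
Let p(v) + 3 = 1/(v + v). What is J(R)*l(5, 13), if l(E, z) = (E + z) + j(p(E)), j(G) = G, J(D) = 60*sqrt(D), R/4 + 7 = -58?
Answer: 1812*I*sqrt(65) ≈ 14609.0*I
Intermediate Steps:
R = -260 (R = -28 + 4*(-58) = -28 - 232 = -260)
p(v) = -3 + 1/(2*v) (p(v) = -3 + 1/(v + v) = -3 + 1/(2*v))
l(E, z) = -3 + E + z + 1/(2*E) (l(E, z) = (E + z) + (-3 + 1/(2*E)) = -3 + E + z + 1/(2*E))
J(R)*l(5, 13) = (60*sqrt(-260))*(-3 + 5 + 13 + (1/2)/5) = (60*(2*I*sqrt(65)))*(-3 + 5 + 13 + (1/2)*(1/5)) = (120*I*sqrt(65))*(-3 + 5 + 13 + 1/10) = (120*I*sqrt(65))*(151/10) = 1812*I*sqrt(65)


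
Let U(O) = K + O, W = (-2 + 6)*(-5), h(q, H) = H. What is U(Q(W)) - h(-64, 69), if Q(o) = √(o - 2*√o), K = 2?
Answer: -67 + 2*√(-5 - I*√5) ≈ -66.023 - 4.5776*I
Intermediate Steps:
W = -20 (W = 4*(-5) = -20)
U(O) = 2 + O
U(Q(W)) - h(-64, 69) = (2 + √(-20 - 4*I*√5)) - 1*69 = (2 + √(-20 - 4*I*√5)) - 69 = -67 + √(-20 - 4*I*√5)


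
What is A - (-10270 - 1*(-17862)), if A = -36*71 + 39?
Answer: -10109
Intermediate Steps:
A = -2517 (A = -2556 + 39 = -2517)
A - (-10270 - 1*(-17862)) = -2517 - (-10270 - 1*(-17862)) = -2517 - (-10270 + 17862) = -2517 - 1*7592 = -2517 - 7592 = -10109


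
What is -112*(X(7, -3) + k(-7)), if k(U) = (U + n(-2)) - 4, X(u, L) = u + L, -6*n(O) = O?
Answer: 2240/3 ≈ 746.67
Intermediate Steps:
n(O) = -O/6
X(u, L) = L + u
k(U) = -11/3 + U (k(U) = (U - 1/6*(-2)) - 4 = (U + 1/3) - 4 = (1/3 + U) - 4 = -11/3 + U)
-112*(X(7, -3) + k(-7)) = -112*((-3 + 7) + (-11/3 - 7)) = -112*(4 - 32/3) = -112*(-20/3) = 2240/3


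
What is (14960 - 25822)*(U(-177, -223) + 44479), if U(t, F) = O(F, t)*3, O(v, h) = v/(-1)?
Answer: -490397576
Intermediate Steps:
O(v, h) = -v (O(v, h) = v*(-1) = -v)
U(t, F) = -3*F (U(t, F) = -F*3 = -3*F)
(14960 - 25822)*(U(-177, -223) + 44479) = (14960 - 25822)*(-3*(-223) + 44479) = -10862*(669 + 44479) = -10862*45148 = -490397576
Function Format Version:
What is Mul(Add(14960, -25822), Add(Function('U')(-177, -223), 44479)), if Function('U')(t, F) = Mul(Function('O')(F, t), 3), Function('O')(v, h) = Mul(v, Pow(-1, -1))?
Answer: -490397576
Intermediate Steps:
Function('O')(v, h) = Mul(-1, v) (Function('O')(v, h) = Mul(v, -1) = Mul(-1, v))
Function('U')(t, F) = Mul(-3, F) (Function('U')(t, F) = Mul(Mul(-1, F), 3) = Mul(-3, F))
Mul(Add(14960, -25822), Add(Function('U')(-177, -223), 44479)) = Mul(Add(14960, -25822), Add(Mul(-3, -223), 44479)) = Mul(-10862, Add(669, 44479)) = Mul(-10862, 45148) = -490397576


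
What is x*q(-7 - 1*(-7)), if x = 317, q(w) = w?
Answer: 0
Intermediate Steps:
x*q(-7 - 1*(-7)) = 317*(-7 - 1*(-7)) = 317*(-7 + 7) = 317*0 = 0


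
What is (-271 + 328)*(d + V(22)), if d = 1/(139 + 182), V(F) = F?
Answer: 134197/107 ≈ 1254.2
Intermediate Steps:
d = 1/321 ≈ 0.0031153
(-271 + 328)*(d + V(22)) = (-271 + 328)*(1/321 + 22) = 57*(7063/321) = 134197/107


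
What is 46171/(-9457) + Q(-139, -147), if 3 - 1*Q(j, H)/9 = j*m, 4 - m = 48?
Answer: -520341940/9457 ≈ -55022.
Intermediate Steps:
m = -44 (m = 4 - 1*48 = 4 - 48 = -44)
Q(j, H) = 27 + 396*j (Q(j, H) = 27 - 9*j*(-44) = 27 - (-396)*j = 27 + 396*j)
46171/(-9457) + Q(-139, -147) = 46171/(-9457) + (27 + 396*(-139)) = 46171*(-1/9457) + (27 - 55044) = -46171/9457 - 55017 = -520341940/9457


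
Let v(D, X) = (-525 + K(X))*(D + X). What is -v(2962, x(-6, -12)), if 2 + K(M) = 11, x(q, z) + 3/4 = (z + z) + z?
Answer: 1509429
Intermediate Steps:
x(q, z) = -¾ + 3*z (x(q, z) = -¾ + ((z + z) + z) = -¾ + (2*z + z) = -¾ + 3*z)
K(M) = 9 (K(M) = -2 + 11 = 9)
v(D, X) = -516*D - 516*X (v(D, X) = (-525 + 9)*(D + X) = -516*(D + X) = -516*D - 516*X)
-v(2962, x(-6, -12)) = -(-516*2962 - 516*(-¾ + 3*(-12))) = -(-1528392 - 516*(-¾ - 36)) = -(-1528392 - 516*(-147/4)) = -(-1528392 + 18963) = -1*(-1509429) = 1509429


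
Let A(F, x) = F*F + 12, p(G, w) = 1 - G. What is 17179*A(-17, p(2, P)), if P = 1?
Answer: 5170879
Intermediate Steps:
A(F, x) = 12 + F² (A(F, x) = F² + 12 = 12 + F²)
17179*A(-17, p(2, P)) = 17179*(12 + (-17)²) = 17179*(12 + 289) = 17179*301 = 5170879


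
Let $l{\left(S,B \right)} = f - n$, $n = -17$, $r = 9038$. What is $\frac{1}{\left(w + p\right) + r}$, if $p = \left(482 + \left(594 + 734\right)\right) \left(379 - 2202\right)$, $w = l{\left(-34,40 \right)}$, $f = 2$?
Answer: $- \frac{1}{3290573} \approx -3.039 \cdot 10^{-7}$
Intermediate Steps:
$l{\left(S,B \right)} = 19$ ($l{\left(S,B \right)} = 2 - -17 = 2 + 17 = 19$)
$w = 19$
$p = -3299630$ ($p = \left(482 + 1328\right) \left(-1823\right) = 1810 \left(-1823\right) = -3299630$)
$\frac{1}{\left(w + p\right) + r} = \frac{1}{\left(19 - 3299630\right) + 9038} = \frac{1}{-3299611 + 9038} = \frac{1}{-3290573} = - \frac{1}{3290573}$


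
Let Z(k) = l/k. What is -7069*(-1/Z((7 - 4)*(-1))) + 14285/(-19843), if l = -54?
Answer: 140013037/357174 ≈ 392.00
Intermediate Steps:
Z(k) = -54/k
-7069*(-1/Z((7 - 4)*(-1))) + 14285/(-19843) = -7069/((-(-54)/((7 - 4)*(-1)))) + 14285/(-19843) = -7069/((-(-54)/(3*(-1)))) + 14285*(-1/19843) = -7069/((-(-54)/(-3))) - 14285/19843 = -7069/((-(-54)*(-1)/3)) - 14285/19843 = -7069/((-1*18)) - 14285/19843 = -7069/(-18) - 14285/19843 = -7069*(-1/18) - 14285/19843 = 7069/18 - 14285/19843 = 140013037/357174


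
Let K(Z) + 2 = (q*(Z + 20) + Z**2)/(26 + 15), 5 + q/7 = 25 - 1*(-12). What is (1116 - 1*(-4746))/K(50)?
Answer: 120171/9049 ≈ 13.280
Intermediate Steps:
q = 224 (q = -35 + 7*(25 - 1*(-12)) = -35 + 7*(25 + 12) = -35 + 7*37 = -35 + 259 = 224)
K(Z) = 4398/41 + Z**2/41 + 224*Z/41 (K(Z) = -2 + (224*(Z + 20) + Z**2)/(26 + 15) = -2 + (224*(20 + Z) + Z**2)/41 = -2 + ((4480 + 224*Z) + Z**2)*(1/41) = -2 + (4480 + Z**2 + 224*Z)*(1/41) = -2 + (4480/41 + Z**2/41 + 224*Z/41) = 4398/41 + Z**2/41 + 224*Z/41)
(1116 - 1*(-4746))/K(50) = (1116 - 1*(-4746))/(4398/41 + (1/41)*50**2 + (224/41)*50) = (1116 + 4746)/(4398/41 + (1/41)*2500 + 11200/41) = 5862/(4398/41 + 2500/41 + 11200/41) = 5862/(18098/41) = 5862*(41/18098) = 120171/9049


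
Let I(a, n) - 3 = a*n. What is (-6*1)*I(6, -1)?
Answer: 18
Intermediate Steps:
I(a, n) = 3 + a*n
(-6*1)*I(6, -1) = (-6*1)*(3 + 6*(-1)) = -6*(3 - 6) = -6*(-3) = 18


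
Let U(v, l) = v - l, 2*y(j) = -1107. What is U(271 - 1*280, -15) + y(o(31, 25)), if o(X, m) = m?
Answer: -1095/2 ≈ -547.50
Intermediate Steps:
y(j) = -1107/2 (y(j) = (½)*(-1107) = -1107/2)
U(271 - 1*280, -15) + y(o(31, 25)) = ((271 - 1*280) - 1*(-15)) - 1107/2 = ((271 - 280) + 15) - 1107/2 = (-9 + 15) - 1107/2 = 6 - 1107/2 = -1095/2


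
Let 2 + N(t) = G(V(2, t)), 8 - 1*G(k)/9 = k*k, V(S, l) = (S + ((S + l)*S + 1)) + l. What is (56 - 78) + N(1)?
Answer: -852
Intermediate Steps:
V(S, l) = 1 + S + l + S*(S + l) (V(S, l) = (S + (S*(S + l) + 1)) + l = (S + (1 + S*(S + l))) + l = (1 + S + S*(S + l)) + l = 1 + S + l + S*(S + l))
G(k) = 72 - 9*k² (G(k) = 72 - 9*k*k = 72 - 9*k²)
N(t) = 70 - 9*(7 + 3*t)² (N(t) = -2 + (72 - 9*(1 + 2 + t + 2² + 2*t)²) = -2 + (72 - 9*(1 + 2 + t + 4 + 2*t)²) = -2 + (72 - 9*(7 + 3*t)²) = 70 - 9*(7 + 3*t)²)
(56 - 78) + N(1) = (56 - 78) + (70 - 9*(7 + 3*1)²) = -22 + (70 - 9*(7 + 3)²) = -22 + (70 - 9*10²) = -22 + (70 - 9*100) = -22 + (70 - 900) = -22 - 830 = -852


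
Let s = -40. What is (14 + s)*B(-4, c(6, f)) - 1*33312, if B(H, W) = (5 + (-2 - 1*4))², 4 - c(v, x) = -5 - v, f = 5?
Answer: -33338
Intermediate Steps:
c(v, x) = 9 + v (c(v, x) = 4 - (-5 - v) = 4 + (5 + v) = 9 + v)
B(H, W) = 1 (B(H, W) = (5 + (-2 - 4))² = (5 - 6)² = (-1)² = 1)
(14 + s)*B(-4, c(6, f)) - 1*33312 = (14 - 40)*1 - 1*33312 = -26*1 - 33312 = -26 - 33312 = -33338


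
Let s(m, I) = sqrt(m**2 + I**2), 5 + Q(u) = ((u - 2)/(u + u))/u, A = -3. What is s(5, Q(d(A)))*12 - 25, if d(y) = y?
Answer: -25 + 10*sqrt(685)/3 ≈ 62.242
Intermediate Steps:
Q(u) = -5 + (-2 + u)/(2*u**2) (Q(u) = -5 + ((u - 2)/(u + u))/u = -5 + ((-2 + u)/((2*u)))/u = -5 + ((-2 + u)*(1/(2*u)))/u = -5 + ((-2 + u)/(2*u))/u = -5 + (-2 + u)/(2*u**2))
s(m, I) = sqrt(I**2 + m**2)
s(5, Q(d(A)))*12 - 25 = sqrt((-5 + (1/2)/(-3) - 1/(-3)**2)**2 + 5**2)*12 - 25 = sqrt((-5 + (1/2)*(-1/3) - 1*1/9)**2 + 25)*12 - 25 = sqrt((-5 - 1/6 - 1/9)**2 + 25)*12 - 25 = sqrt((-95/18)**2 + 25)*12 - 25 = sqrt(9025/324 + 25)*12 - 25 = sqrt(17125/324)*12 - 25 = (5*sqrt(685)/18)*12 - 25 = 10*sqrt(685)/3 - 25 = -25 + 10*sqrt(685)/3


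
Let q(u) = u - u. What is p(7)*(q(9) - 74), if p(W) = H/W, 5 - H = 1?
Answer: -296/7 ≈ -42.286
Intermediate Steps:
H = 4 (H = 5 - 1*1 = 5 - 1 = 4)
q(u) = 0
p(W) = 4/W
p(7)*(q(9) - 74) = (4/7)*(0 - 74) = (4*(1/7))*(-74) = (4/7)*(-74) = -296/7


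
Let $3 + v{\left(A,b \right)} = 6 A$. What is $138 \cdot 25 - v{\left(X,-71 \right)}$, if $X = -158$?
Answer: $4401$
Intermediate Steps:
$v{\left(A,b \right)} = -3 + 6 A$
$138 \cdot 25 - v{\left(X,-71 \right)} = 138 \cdot 25 - \left(-3 + 6 \left(-158\right)\right) = 3450 - \left(-3 - 948\right) = 3450 - -951 = 3450 + 951 = 4401$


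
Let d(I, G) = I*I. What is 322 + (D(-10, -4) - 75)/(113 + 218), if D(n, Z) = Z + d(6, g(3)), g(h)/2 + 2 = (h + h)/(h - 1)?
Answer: 106539/331 ≈ 321.87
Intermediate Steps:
g(h) = -4 + 4*h/(-1 + h) (g(h) = -4 + 2*((h + h)/(h - 1)) = -4 + 2*((2*h)/(-1 + h)) = -4 + 2*(2*h/(-1 + h)) = -4 + 4*h/(-1 + h))
d(I, G) = I²
D(n, Z) = 36 + Z (D(n, Z) = Z + 6² = Z + 36 = 36 + Z)
322 + (D(-10, -4) - 75)/(113 + 218) = 322 + ((36 - 4) - 75)/(113 + 218) = 322 + (32 - 75)/331 = 322 - 43*1/331 = 322 - 43/331 = 106539/331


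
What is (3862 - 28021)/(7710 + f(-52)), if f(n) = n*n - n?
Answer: -24159/10466 ≈ -2.3083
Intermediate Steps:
f(n) = n² - n
(3862 - 28021)/(7710 + f(-52)) = (3862 - 28021)/(7710 - 52*(-1 - 52)) = -24159/(7710 - 52*(-53)) = -24159/(7710 + 2756) = -24159/10466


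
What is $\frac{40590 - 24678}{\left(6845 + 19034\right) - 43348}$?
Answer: $- \frac{1768}{1941} \approx -0.91087$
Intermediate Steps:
$\frac{40590 - 24678}{\left(6845 + 19034\right) - 43348} = \frac{15912}{25879 - 43348} = \frac{15912}{-17469} = 15912 \left(- \frac{1}{17469}\right) = - \frac{1768}{1941}$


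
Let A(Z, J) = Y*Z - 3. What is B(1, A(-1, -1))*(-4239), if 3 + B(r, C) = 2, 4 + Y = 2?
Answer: 4239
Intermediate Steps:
Y = -2 (Y = -4 + 2 = -2)
A(Z, J) = -3 - 2*Z (A(Z, J) = -2*Z - 3 = -3 - 2*Z)
B(r, C) = -1 (B(r, C) = -3 + 2 = -1)
B(1, A(-1, -1))*(-4239) = -1*(-4239) = 4239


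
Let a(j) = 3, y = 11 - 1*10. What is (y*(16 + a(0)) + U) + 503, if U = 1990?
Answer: 2512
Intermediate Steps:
y = 1 (y = 11 - 10 = 1)
(y*(16 + a(0)) + U) + 503 = (1*(16 + 3) + 1990) + 503 = (1*19 + 1990) + 503 = (19 + 1990) + 503 = 2009 + 503 = 2512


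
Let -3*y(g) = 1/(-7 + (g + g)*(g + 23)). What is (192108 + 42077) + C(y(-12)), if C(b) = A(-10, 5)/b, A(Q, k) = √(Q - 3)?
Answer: 234185 + 813*I*√13 ≈ 2.3419e+5 + 2931.3*I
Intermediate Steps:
y(g) = -1/(3*(-7 + 2*g*(23 + g))) (y(g) = -1/(3*(-7 + (g + g)*(g + 23))) = -1/(3*(-7 + (2*g)*(23 + g))) = -1/(3*(-7 + 2*g*(23 + g))))
A(Q, k) = √(-3 + Q)
C(b) = I*√13/b (C(b) = √(-3 - 10)/b = √(-13)/b = (I*√13)/b = I*√13/b)
(192108 + 42077) + C(y(-12)) = (192108 + 42077) + I*√13/((-1/(-21 + 6*(-12)² + 138*(-12)))) = 234185 + I*√13/((-1/(-21 + 6*144 - 1656))) = 234185 + I*√13/((-1/(-21 + 864 - 1656))) = 234185 + I*√13/((-1/(-813))) = 234185 + I*√13/((-1*(-1/813))) = 234185 + I*√13/(1/813) = 234185 + I*√13*813 = 234185 + 813*I*√13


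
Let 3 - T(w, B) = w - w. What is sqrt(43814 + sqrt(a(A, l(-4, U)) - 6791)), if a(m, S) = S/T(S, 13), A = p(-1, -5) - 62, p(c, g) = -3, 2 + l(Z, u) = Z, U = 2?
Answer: sqrt(43814 + I*sqrt(6793)) ≈ 209.32 + 0.197*I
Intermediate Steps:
l(Z, u) = -2 + Z
T(w, B) = 3 (T(w, B) = 3 - (w - w) = 3 - 1*0 = 3 + 0 = 3)
A = -65 (A = -3 - 62 = -65)
a(m, S) = S/3
sqrt(43814 + sqrt(a(A, l(-4, U)) - 6791)) = sqrt(43814 + sqrt((-2 - 4)/3 - 6791)) = sqrt(43814 + sqrt((1/3)*(-6) - 6791)) = sqrt(43814 + sqrt(-2 - 6791)) = sqrt(43814 + sqrt(-6793)) = sqrt(43814 + I*sqrt(6793))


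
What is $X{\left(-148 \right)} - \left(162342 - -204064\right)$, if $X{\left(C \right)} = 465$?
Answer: $-365941$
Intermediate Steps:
$X{\left(-148 \right)} - \left(162342 - -204064\right) = 465 - \left(162342 - -204064\right) = 465 - \left(162342 + 204064\right) = 465 - 366406 = -365941$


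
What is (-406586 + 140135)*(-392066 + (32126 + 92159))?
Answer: 71350515231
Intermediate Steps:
(-406586 + 140135)*(-392066 + (32126 + 92159)) = -266451*(-392066 + 124285) = -266451*(-267781) = 71350515231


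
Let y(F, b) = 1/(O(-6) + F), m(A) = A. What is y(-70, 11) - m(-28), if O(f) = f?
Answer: 2127/76 ≈ 27.987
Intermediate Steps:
y(F, b) = 1/(-6 + F)
y(-70, 11) - m(-28) = 1/(-6 - 70) - 1*(-28) = 1/(-76) + 28 = -1/76 + 28 = 2127/76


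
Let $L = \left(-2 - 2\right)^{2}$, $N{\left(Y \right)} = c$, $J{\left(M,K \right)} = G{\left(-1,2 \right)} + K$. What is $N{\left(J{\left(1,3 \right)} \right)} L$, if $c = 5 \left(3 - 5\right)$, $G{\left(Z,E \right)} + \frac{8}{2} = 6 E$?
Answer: $-160$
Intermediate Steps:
$G{\left(Z,E \right)} = -4 + 6 E$
$J{\left(M,K \right)} = 8 + K$ ($J{\left(M,K \right)} = \left(-4 + 6 \cdot 2\right) + K = \left(-4 + 12\right) + K = 8 + K$)
$c = -10$ ($c = 5 \left(-2\right) = -10$)
$N{\left(Y \right)} = -10$
$L = 16$ ($L = \left(-4\right)^{2} = 16$)
$N{\left(J{\left(1,3 \right)} \right)} L = \left(-10\right) 16 = -160$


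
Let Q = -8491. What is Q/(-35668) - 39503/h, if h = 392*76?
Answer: -289007283/265655264 ≈ -1.0879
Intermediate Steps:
h = 29792
Q/(-35668) - 39503/h = -8491/(-35668) - 39503/29792 = -8491*(-1/35668) - 39503*1/29792 = 8491/35668 - 39503/29792 = -289007283/265655264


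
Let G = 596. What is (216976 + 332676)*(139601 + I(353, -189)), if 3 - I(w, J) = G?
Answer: 76406025216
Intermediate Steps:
I(w, J) = -593 (I(w, J) = 3 - 1*596 = 3 - 596 = -593)
(216976 + 332676)*(139601 + I(353, -189)) = (216976 + 332676)*(139601 - 593) = 549652*139008 = 76406025216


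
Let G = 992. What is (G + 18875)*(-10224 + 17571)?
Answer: 145962849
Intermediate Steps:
(G + 18875)*(-10224 + 17571) = (992 + 18875)*(-10224 + 17571) = 19867*7347 = 145962849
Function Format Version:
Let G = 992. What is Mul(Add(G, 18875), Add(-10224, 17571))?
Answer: 145962849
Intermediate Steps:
Mul(Add(G, 18875), Add(-10224, 17571)) = Mul(Add(992, 18875), Add(-10224, 17571)) = Mul(19867, 7347) = 145962849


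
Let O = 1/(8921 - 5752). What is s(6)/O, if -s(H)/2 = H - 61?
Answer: 348590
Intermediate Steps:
s(H) = 122 - 2*H (s(H) = -2*(H - 61) = -2*(-61 + H) = 122 - 2*H)
O = 1/3169 ≈ 0.00031556
s(6)/O = (122 - 2*6)/(1/3169) = (122 - 12)*3169 = 110*3169 = 348590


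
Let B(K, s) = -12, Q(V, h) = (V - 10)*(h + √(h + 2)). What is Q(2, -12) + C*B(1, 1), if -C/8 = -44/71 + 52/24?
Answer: 17360/71 - 8*I*√10 ≈ 244.51 - 25.298*I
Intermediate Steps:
Q(V, h) = (-10 + V)*(h + √(2 + h))
C = -2636/213 (C = -8*(-44/71 + 52/24) = -8*(-44*1/71 + 52*(1/24)) = -8*(-44/71 + 13/6) = -8*659/426 = -2636/213 ≈ -12.376)
Q(2, -12) + C*B(1, 1) = (-10*(-12) - 10*√(2 - 12) + 2*(-12) + 2*√(2 - 12)) - 2636/213*(-12) = (120 - 10*I*√10 - 24 + 2*√(-10)) + 10544/71 = (120 - 10*I*√10 - 24 + 2*(I*√10)) + 10544/71 = (120 - 10*I*√10 - 24 + 2*I*√10) + 10544/71 = (96 - 8*I*√10) + 10544/71 = 17360/71 - 8*I*√10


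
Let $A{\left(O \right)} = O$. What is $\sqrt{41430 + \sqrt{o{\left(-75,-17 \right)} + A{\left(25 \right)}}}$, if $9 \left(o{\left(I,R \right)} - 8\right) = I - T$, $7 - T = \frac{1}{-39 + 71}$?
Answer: $\frac{\sqrt{5965920 + 6 \sqrt{13762}}}{12} \approx 203.56$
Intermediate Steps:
$T = \frac{223}{32}$ ($T = 7 - \frac{1}{-39 + 71} = 7 - \frac{1}{32} = \frac{223}{32} \approx 6.9688$)
$o{\left(I,R \right)} = \frac{2081}{288} + \frac{I}{9}$ ($o{\left(I,R \right)} = 8 + \frac{I - \frac{223}{32}}{9} = 8 + \frac{- \frac{223}{32} + I}{9} = 8 + \left(- \frac{223}{288} + \frac{I}{9}\right) = \frac{2081}{288} + \frac{I}{9}$)
$\sqrt{41430 + \sqrt{o{\left(-75,-17 \right)} + A{\left(25 \right)}}} = \sqrt{41430 + \sqrt{\left(\frac{2081}{288} + \frac{1}{9} \left(-75\right)\right) + 25}} = \sqrt{41430 + \sqrt{\left(\frac{2081}{288} - \frac{25}{3}\right) + 25}} = \sqrt{41430 + \sqrt{- \frac{319}{288} + 25}} = \sqrt{41430 + \sqrt{\frac{6881}{288}}} = \sqrt{41430 + \frac{\sqrt{13762}}{24}}$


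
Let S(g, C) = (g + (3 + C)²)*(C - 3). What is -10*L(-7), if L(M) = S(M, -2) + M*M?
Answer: -790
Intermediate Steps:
S(g, C) = (-3 + C)*(g + (3 + C)²) (S(g, C) = (g + (3 + C)²)*(-3 + C) = (-3 + C)*(g + (3 + C)²))
L(M) = -5 + M² - 5*M (L(M) = (-3*M - 3*(3 - 2)² - 2*M - 2*(3 - 2)²) + M*M = (-3*M - 3*1² - 2*M - 2*1²) + M² = (-3*M - 3*1 - 2*M - 2*1) + M² = (-3*M - 3 - 2*M - 2) + M² = (-5 - 5*M) + M² = -5 + M² - 5*M)
-10*L(-7) = -10*(-5 + (-7)² - 5*(-7)) = -10*(-5 + 49 + 35) = -10*79 = -790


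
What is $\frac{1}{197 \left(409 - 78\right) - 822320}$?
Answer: $- \frac{1}{757113} \approx -1.3208 \cdot 10^{-6}$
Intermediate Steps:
$\frac{1}{197 \left(409 - 78\right) - 822320} = \frac{1}{197 \cdot 331 - 822320} = \frac{1}{65207 - 822320} = \frac{1}{-757113} = - \frac{1}{757113}$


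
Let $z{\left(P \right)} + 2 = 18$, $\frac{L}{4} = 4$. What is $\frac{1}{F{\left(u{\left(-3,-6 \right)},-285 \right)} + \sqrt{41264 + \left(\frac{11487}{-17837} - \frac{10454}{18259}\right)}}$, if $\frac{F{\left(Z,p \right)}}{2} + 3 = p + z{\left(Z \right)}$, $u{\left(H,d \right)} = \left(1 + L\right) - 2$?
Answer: $- \frac{177173065952}{82943445937307} - \frac{837 \sqrt{6247484778832267}}{82943445937307} \approx -0.0029337$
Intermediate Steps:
$L = 16$ ($L = 4 \cdot 4 = 16$)
$z{\left(P \right)} = 16$ ($z{\left(P \right)} = -2 + 18 = 16$)
$u{\left(H,d \right)} = 15$ ($u{\left(H,d \right)} = \left(1 + 16\right) - 2 = 17 - 2 = 15$)
$F{\left(Z,p \right)} = 26 + 2 p$ ($F{\left(Z,p \right)} = -6 + 2 \left(p + 16\right) = -6 + 2 \left(16 + p\right) = -6 + \left(32 + 2 p\right) = 26 + 2 p$)
$\frac{1}{F{\left(u{\left(-3,-6 \right)},-285 \right)} + \sqrt{41264 + \left(\frac{11487}{-17837} - \frac{10454}{18259}\right)}} = \frac{1}{\left(26 + 2 \left(-285\right)\right) + \sqrt{41264 + \left(\frac{11487}{-17837} - \frac{10454}{18259}\right)}} = \frac{1}{\left(26 - 570\right) + \sqrt{41264 + \left(11487 \left(- \frac{1}{17837}\right) - \frac{10454}{18259}\right)}} = \frac{1}{-544 + \sqrt{41264 - \frac{396209131}{325685783}}} = \frac{1}{-544 + \sqrt{\frac{13438701940581}{325685783}}} = \frac{1}{-544 + \frac{27 \sqrt{6247484778832267}}{10505993}}$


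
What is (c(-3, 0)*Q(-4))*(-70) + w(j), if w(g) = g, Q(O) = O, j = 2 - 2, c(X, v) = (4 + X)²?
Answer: 280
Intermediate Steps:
j = 0
(c(-3, 0)*Q(-4))*(-70) + w(j) = ((4 - 3)²*(-4))*(-70) + 0 = (1²*(-4))*(-70) + 0 = (1*(-4))*(-70) + 0 = -4*(-70) + 0 = 280 + 0 = 280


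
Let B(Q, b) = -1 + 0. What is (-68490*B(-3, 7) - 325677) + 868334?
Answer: 611147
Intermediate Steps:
B(Q, b) = -1
(-68490*B(-3, 7) - 325677) + 868334 = (-68490*(-1) - 325677) + 868334 = (68490 - 325677) + 868334 = -257187 + 868334 = 611147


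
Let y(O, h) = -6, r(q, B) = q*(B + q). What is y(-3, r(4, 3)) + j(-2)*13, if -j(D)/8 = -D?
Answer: -214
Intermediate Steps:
j(D) = 8*D (j(D) = -(-8)*D = 8*D)
y(-3, r(4, 3)) + j(-2)*13 = -6 + (8*(-2))*13 = -6 - 16*13 = -6 - 208 = -214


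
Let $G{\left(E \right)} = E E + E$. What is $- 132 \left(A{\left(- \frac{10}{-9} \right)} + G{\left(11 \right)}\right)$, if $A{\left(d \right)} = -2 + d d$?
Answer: $- \frac{467720}{27} \approx -17323.0$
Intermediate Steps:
$A{\left(d \right)} = -2 + d^{2}$
$G{\left(E \right)} = E + E^{2}$ ($G{\left(E \right)} = E^{2} + E = E + E^{2}$)
$- 132 \left(A{\left(- \frac{10}{-9} \right)} + G{\left(11 \right)}\right) = - 132 \left(\left(-2 + \left(- \frac{10}{-9}\right)^{2}\right) + 11 \left(1 + 11\right)\right) = - 132 \left(\left(-2 + \left(\left(-10\right) \left(- \frac{1}{9}\right)\right)^{2}\right) + 11 \cdot 12\right) = - 132 \left(\left(-2 + \left(\frac{10}{9}\right)^{2}\right) + 132\right) = - 132 \left(\left(-2 + \frac{100}{81}\right) + 132\right) = - 132 \left(- \frac{62}{81} + 132\right) = \left(-132\right) \frac{10630}{81} = - \frac{467720}{27}$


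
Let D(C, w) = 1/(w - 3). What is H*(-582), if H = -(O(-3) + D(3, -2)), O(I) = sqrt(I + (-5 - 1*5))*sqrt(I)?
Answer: -582/5 - 582*sqrt(39) ≈ -3751.0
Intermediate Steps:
D(C, w) = 1/(-3 + w)
O(I) = sqrt(I)*sqrt(-10 + I) (O(I) = sqrt(I + (-5 - 5))*sqrt(I) = sqrt(I - 10)*sqrt(I) = sqrt(-10 + I)*sqrt(I) = sqrt(I)*sqrt(-10 + I))
H = 1/5 + sqrt(39) (H = -(sqrt(-3)*sqrt(-10 - 3) + 1/(-3 - 2)) = -((I*sqrt(3))*sqrt(-13) + 1/(-5)) = -((I*sqrt(3))*(I*sqrt(13)) - 1/5) = -(-sqrt(39) - 1/5) = -(-1/5 - sqrt(39)) = 1/5 + sqrt(39) ≈ 6.4450)
H*(-582) = (1/5 + sqrt(39))*(-582) = -582/5 - 582*sqrt(39)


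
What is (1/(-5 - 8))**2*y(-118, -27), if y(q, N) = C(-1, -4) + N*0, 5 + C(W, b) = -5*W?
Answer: 0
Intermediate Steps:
C(W, b) = -5 - 5*W
y(q, N) = 0 (y(q, N) = (-5 - 5*(-1)) + N*0 = (-5 + 5) + 0 = 0 + 0 = 0)
(1/(-5 - 8))**2*y(-118, -27) = (1/(-5 - 8))**2*0 = (1/(-13))**2*0 = (-1/13)**2*0 = (1/169)*0 = 0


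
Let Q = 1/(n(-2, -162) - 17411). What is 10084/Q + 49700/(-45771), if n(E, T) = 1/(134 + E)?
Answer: -730556959007/4161 ≈ -1.7557e+8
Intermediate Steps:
Q = -132/2298251 (Q = 1/(1/(134 - 2) - 17411) = 1/(1/132 - 17411) = 1/(-2298251/132) = -132/2298251 ≈ -5.7435e-5)
10084/Q + 49700/(-45771) = 10084/(-132/2298251) + 49700/(-45771) = 10084*(-2298251/132) + 49700*(-1/45771) = -5793890771/33 - 49700/45771 = -730556959007/4161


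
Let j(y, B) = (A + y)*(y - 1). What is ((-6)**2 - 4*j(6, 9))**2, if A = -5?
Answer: 256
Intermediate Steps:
j(y, B) = (-1 + y)*(-5 + y) (j(y, B) = (-5 + y)*(y - 1) = (-5 + y)*(-1 + y) = (-1 + y)*(-5 + y))
((-6)**2 - 4*j(6, 9))**2 = ((-6)**2 - 4*(5 + 6**2 - 6*6))**2 = (36 - 4*(5 + 36 - 36))**2 = (36 - 4*5)**2 = (36 - 20)**2 = 16**2 = 256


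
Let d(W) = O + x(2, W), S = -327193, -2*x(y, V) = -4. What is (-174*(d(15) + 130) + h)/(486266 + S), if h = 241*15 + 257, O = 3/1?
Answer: -19618/159073 ≈ -0.12333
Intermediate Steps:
O = 3 (O = 3*1 = 3)
x(y, V) = 2 (x(y, V) = -½*(-4) = 2)
h = 3872 (h = 3615 + 257 = 3872)
d(W) = 5 (d(W) = 3 + 2 = 5)
(-174*(d(15) + 130) + h)/(486266 + S) = (-174*(5 + 130) + 3872)/(486266 - 327193) = (-174*135 + 3872)/159073 = (-23490 + 3872)*(1/159073) = -19618*1/159073 = -19618/159073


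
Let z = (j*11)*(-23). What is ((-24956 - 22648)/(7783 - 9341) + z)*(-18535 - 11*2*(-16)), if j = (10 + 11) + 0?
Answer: 3938078925/41 ≈ 9.6051e+7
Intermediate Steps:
j = 21 (j = 21 + 0 = 21)
z = -5313 (z = (21*11)*(-23) = 231*(-23) = -5313)
((-24956 - 22648)/(7783 - 9341) + z)*(-18535 - 11*2*(-16)) = ((-24956 - 22648)/(7783 - 9341) - 5313)*(-18535 - 11*2*(-16)) = (-47604/(-1558) - 5313)*(-18535 - 22*(-16)) = (-47604*(-1/1558) - 5313)*(-18535 + 352) = (23802/779 - 5313)*(-18183) = -4115025/779*(-18183) = 3938078925/41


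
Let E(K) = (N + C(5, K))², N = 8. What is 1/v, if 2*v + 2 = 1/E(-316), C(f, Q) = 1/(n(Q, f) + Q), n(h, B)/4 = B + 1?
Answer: -5452225/5409593 ≈ -1.0079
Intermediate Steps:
n(h, B) = 4 + 4*B (n(h, B) = 4*(B + 1) = 4*(1 + B) = 4 + 4*B)
C(f, Q) = 1/(4 + Q + 4*f) (C(f, Q) = 1/((4 + 4*f) + Q) = 1/(4 + Q + 4*f))
E(K) = (8 + 1/(24 + K))² (E(K) = (8 + 1/(4 + K + 4*5))² = (8 + 1/(4 + K + 20))² = (8 + 1/(24 + K))²)
v = -5409593/5452225 (v = -1 + 1/(2*(((193 + 8*(-316))²/(24 - 316)²))) = -1 + 1/(2*(((193 - 2528)²/(-292)²))) = -1 + 1/(2*(((1/85264)*(-2335)²))) = -1 + 1/(2*(((1/85264)*5452225))) = -1 + 1/(2*(5452225/85264)) = -1 + (½)*(85264/5452225) = -1 + 42632/5452225 = -5409593/5452225 ≈ -0.99218)
1/v = 1/(-5409593/5452225) = -5452225/5409593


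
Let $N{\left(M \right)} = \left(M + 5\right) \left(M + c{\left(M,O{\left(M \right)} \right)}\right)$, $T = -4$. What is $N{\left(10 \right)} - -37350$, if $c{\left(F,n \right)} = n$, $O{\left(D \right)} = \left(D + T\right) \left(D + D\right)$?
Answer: $39300$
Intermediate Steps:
$O{\left(D \right)} = 2 D \left(-4 + D\right)$ ($O{\left(D \right)} = \left(D - 4\right) \left(D + D\right) = \left(-4 + D\right) 2 D = 2 D \left(-4 + D\right)$)
$N{\left(M \right)} = \left(5 + M\right) \left(M + 2 M \left(-4 + M\right)\right)$ ($N{\left(M \right)} = \left(M + 5\right) \left(M + 2 M \left(-4 + M\right)\right) = \left(5 + M\right) \left(M + 2 M \left(-4 + M\right)\right)$)
$N{\left(10 \right)} - -37350 = 10 \left(-35 + 2 \cdot 10^{2} + 3 \cdot 10\right) - -37350 = 10 \left(-35 + 2 \cdot 100 + 30\right) + 37350 = 10 \left(-35 + 200 + 30\right) + 37350 = 10 \cdot 195 + 37350 = 1950 + 37350 = 39300$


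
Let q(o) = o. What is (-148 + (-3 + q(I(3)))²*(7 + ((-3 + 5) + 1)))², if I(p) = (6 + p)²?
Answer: 3683518864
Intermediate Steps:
(-148 + (-3 + q(I(3)))²*(7 + ((-3 + 5) + 1)))² = (-148 + (-3 + (6 + 3)²)²*(7 + ((-3 + 5) + 1)))² = (-148 + (-3 + 9²)²*(7 + (2 + 1)))² = (-148 + (-3 + 81)²*(7 + 3))² = (-148 + 78²*10)² = (-148 + 6084*10)² = (-148 + 60840)² = 60692² = 3683518864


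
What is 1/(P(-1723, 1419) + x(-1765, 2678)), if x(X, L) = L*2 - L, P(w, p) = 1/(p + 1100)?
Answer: 2519/6745883 ≈ 0.00037341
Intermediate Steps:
P(w, p) = 1/(1100 + p)
x(X, L) = L (x(X, L) = 2*L - L = L)
1/(P(-1723, 1419) + x(-1765, 2678)) = 1/(1/(1100 + 1419) + 2678) = 1/(1/2519 + 2678) = 1/(6745883/2519) = 2519/6745883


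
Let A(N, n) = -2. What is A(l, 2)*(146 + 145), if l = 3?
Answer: -582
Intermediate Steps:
A(l, 2)*(146 + 145) = -2*(146 + 145) = -2*291 = -582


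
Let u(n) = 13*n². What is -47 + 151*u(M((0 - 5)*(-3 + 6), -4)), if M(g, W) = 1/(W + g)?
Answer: -15004/361 ≈ -41.562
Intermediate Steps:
-47 + 151*u(M((0 - 5)*(-3 + 6), -4)) = -47 + 151*(13*(1/(-4 + (0 - 5)*(-3 + 6)))²) = -47 + 151*(13*(1/(-4 - 5*3))²) = -47 + 151*(13*(1/(-4 - 15))²) = -47 + 151*(13*(1/(-19))²) = -47 + 151*(13*(-1/19)²) = -47 + 151*(13*(1/361)) = -47 + 151*(13/361) = -47 + 1963/361 = -15004/361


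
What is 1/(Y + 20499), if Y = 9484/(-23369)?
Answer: 23369/479031647 ≈ 4.8784e-5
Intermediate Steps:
Y = -9484/23369 (Y = 9484*(-1/23369) = -9484/23369 ≈ -0.40584)
1/(Y + 20499) = 1/(-9484/23369 + 20499) = 1/(479031647/23369) = 23369/479031647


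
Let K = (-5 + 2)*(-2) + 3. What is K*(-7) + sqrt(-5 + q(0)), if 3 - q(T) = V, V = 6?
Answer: -63 + 2*I*sqrt(2) ≈ -63.0 + 2.8284*I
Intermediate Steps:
q(T) = -3 (q(T) = 3 - 1*6 = 3 - 6 = -3)
K = 9 (K = -3*(-2) + 3 = 6 + 3 = 9)
K*(-7) + sqrt(-5 + q(0)) = 9*(-7) + sqrt(-5 - 3) = -63 + sqrt(-8) = -63 + 2*I*sqrt(2)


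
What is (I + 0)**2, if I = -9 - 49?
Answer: 3364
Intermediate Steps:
I = -58
(I + 0)**2 = (-58 + 0)**2 = (-58)**2 = 3364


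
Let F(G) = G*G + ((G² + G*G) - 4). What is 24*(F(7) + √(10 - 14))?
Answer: 3432 + 48*I ≈ 3432.0 + 48.0*I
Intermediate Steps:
F(G) = -4 + 3*G² (F(G) = G² + ((G² + G²) - 4) = G² + (2*G² - 4) = G² + (-4 + 2*G²) = -4 + 3*G²)
24*(F(7) + √(10 - 14)) = 24*((-4 + 3*7²) + √(10 - 14)) = 24*((-4 + 3*49) + √(-4)) = 24*((-4 + 147) + 2*I) = 24*(143 + 2*I) = 3432 + 48*I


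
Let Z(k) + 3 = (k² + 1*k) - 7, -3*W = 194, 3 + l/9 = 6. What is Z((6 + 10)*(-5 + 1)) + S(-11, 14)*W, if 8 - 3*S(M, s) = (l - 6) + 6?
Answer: 39884/9 ≈ 4431.6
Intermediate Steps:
l = 27 (l = -27 + 9*6 = -27 + 54 = 27)
W = -194/3 (W = -⅓*194 = -194/3 ≈ -64.667)
S(M, s) = -19/3 (S(M, s) = 8/3 - ((27 - 6) + 6)/3 = 8/3 - (21 + 6)/3 = 8/3 - ⅓*27 = 8/3 - 9 = -19/3)
Z(k) = -10 + k + k² (Z(k) = -3 + ((k² + 1*k) - 7) = -3 + ((k² + k) - 7) = -3 + ((k + k²) - 7) = -3 + (-7 + k + k²) = -10 + k + k²)
Z((6 + 10)*(-5 + 1)) + S(-11, 14)*W = (-10 + (6 + 10)*(-5 + 1) + ((6 + 10)*(-5 + 1))²) - 19/3*(-194/3) = (-10 + 16*(-4) + (16*(-4))²) + 3686/9 = (-10 - 64 + (-64)²) + 3686/9 = (-10 - 64 + 4096) + 3686/9 = 4022 + 3686/9 = 39884/9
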